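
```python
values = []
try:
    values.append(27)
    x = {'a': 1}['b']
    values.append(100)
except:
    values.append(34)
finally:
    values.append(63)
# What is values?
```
[27, 34, 63]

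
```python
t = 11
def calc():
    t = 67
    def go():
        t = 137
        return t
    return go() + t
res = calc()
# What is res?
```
204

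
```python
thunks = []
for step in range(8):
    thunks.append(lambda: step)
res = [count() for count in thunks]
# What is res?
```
[7, 7, 7, 7, 7, 7, 7, 7]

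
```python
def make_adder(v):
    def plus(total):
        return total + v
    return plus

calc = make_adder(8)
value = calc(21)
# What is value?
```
29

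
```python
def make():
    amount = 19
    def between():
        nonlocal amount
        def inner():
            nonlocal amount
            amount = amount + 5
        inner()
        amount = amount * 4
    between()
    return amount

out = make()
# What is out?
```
96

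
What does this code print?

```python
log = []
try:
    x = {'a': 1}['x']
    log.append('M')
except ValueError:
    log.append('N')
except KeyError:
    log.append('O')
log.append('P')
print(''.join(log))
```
OP

KeyError is caught by its specific handler, not ValueError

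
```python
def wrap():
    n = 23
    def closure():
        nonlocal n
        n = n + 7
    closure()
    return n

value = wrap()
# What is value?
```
30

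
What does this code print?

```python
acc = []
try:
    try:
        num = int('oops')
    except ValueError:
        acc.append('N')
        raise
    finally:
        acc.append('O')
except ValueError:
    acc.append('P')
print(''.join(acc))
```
NOP

finally runs before re-raised exception propagates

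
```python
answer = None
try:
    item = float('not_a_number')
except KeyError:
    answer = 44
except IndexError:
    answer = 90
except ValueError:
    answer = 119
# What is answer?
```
119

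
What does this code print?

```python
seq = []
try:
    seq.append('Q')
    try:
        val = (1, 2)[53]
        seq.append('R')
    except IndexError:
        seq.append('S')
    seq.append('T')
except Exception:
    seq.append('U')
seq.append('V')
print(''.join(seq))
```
QSTV

Inner exception caught by inner handler, outer continues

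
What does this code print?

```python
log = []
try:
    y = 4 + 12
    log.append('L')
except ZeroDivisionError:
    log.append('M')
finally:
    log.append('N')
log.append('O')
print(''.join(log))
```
LNO

finally runs after normal execution too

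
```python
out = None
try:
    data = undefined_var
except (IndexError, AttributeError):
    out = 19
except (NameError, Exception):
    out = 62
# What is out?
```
62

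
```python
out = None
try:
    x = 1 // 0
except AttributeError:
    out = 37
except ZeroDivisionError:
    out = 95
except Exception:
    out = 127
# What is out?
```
95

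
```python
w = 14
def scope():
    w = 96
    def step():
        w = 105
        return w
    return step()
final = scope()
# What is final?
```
105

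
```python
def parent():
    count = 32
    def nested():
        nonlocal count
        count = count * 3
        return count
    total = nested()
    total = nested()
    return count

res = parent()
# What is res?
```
288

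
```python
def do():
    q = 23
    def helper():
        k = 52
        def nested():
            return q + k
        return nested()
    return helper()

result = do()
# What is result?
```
75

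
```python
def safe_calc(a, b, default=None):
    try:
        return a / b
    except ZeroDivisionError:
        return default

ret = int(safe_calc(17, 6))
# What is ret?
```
2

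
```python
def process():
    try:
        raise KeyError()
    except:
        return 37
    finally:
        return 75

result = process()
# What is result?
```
75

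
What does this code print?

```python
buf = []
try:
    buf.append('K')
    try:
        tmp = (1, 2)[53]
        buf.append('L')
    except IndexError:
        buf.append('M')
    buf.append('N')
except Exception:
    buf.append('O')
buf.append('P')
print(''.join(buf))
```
KMNP

Inner exception caught by inner handler, outer continues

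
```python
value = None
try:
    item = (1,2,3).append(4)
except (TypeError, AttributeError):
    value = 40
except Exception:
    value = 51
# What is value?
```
40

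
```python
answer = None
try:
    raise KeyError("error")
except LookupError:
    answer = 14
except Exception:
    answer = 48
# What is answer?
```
14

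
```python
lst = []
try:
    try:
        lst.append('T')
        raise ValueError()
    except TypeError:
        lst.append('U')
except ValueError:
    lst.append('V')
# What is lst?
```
['T', 'V']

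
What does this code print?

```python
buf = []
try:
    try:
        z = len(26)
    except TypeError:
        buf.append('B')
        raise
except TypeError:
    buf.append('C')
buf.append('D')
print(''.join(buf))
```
BCD

raise without argument re-raises current exception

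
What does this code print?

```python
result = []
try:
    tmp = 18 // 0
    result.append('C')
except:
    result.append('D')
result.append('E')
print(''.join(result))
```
DE

Exception raised in try, caught by bare except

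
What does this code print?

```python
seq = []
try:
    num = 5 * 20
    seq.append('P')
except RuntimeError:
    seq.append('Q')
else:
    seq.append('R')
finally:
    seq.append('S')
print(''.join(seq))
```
PRS

else runs before finally when no exception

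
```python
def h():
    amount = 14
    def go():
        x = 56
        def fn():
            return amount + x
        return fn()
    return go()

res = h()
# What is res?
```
70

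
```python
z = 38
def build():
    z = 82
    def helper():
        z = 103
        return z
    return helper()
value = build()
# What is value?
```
103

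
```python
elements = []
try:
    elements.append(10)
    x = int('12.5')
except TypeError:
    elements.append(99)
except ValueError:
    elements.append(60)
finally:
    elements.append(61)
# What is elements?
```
[10, 60, 61]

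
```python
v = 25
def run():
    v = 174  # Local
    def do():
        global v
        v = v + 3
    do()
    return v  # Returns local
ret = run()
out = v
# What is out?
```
28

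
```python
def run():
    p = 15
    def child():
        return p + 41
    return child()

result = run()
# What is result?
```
56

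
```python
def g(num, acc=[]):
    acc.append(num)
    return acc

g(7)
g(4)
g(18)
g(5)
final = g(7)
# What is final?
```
[7, 4, 18, 5, 7]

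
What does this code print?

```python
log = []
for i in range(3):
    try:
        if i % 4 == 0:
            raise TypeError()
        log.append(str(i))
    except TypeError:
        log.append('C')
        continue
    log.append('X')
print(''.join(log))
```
C1X2X

continue in except skips rest of loop body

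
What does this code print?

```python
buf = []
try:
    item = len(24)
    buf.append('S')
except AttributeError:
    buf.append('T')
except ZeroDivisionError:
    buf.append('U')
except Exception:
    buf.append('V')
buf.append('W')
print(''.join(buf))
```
VW

TypeError not specifically caught, falls to Exception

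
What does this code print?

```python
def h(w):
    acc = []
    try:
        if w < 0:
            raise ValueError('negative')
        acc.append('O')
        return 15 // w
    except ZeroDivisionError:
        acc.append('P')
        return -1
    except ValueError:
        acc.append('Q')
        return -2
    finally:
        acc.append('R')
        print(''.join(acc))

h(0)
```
OPR

w=0 causes ZeroDivisionError, caught, finally prints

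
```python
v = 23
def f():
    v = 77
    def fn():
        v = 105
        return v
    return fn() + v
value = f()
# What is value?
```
182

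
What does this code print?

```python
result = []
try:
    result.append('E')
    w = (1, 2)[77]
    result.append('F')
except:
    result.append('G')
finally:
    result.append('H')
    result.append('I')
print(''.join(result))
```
EGHI

Code before exception runs, then except, then all of finally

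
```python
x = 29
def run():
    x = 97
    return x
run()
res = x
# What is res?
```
29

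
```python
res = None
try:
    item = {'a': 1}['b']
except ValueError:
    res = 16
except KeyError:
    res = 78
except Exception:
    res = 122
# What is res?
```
78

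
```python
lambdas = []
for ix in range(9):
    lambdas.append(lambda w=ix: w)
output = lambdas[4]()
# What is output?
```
4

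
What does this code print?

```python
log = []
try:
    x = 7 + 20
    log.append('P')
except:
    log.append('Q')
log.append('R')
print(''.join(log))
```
PR

No exception, try block completes normally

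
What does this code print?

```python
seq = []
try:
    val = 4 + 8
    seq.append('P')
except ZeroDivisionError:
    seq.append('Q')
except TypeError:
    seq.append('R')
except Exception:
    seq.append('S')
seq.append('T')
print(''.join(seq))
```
PT

No exception, try block completes normally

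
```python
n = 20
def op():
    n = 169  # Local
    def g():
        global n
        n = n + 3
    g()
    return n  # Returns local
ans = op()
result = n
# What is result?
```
23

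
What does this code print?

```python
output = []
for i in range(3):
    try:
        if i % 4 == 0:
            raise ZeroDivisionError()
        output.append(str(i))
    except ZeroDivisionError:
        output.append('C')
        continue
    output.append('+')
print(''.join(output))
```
C1+2+

continue in except skips rest of loop body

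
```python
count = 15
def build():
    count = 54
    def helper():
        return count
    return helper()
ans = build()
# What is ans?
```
54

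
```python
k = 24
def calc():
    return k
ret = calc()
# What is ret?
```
24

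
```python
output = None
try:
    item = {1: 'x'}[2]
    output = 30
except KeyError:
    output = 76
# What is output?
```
76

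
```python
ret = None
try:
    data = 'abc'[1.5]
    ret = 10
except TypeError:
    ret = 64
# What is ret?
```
64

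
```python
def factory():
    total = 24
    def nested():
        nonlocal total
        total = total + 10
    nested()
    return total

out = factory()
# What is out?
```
34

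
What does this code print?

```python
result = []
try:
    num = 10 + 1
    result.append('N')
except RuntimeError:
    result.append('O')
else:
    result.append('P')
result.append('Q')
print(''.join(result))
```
NPQ

else block runs when no exception occurs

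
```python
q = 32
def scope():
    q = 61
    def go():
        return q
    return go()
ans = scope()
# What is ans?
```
61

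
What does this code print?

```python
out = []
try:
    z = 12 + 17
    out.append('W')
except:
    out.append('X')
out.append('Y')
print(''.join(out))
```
WY

No exception, try block completes normally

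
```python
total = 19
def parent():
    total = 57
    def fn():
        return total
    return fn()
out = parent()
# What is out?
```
57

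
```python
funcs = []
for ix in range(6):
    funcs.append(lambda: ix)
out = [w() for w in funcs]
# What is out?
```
[5, 5, 5, 5, 5, 5]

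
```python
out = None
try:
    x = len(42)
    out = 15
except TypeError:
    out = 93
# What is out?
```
93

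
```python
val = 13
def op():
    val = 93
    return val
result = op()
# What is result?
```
93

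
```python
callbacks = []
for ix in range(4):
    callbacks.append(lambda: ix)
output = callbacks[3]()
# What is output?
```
3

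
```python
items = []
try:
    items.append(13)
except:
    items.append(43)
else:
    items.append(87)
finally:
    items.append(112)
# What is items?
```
[13, 87, 112]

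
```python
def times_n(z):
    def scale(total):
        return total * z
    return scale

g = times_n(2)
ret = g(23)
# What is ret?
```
46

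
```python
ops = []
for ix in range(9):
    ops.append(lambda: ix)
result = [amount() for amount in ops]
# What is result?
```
[8, 8, 8, 8, 8, 8, 8, 8, 8]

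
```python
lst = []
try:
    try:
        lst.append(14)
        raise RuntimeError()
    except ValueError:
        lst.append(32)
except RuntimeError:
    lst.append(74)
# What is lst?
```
[14, 74]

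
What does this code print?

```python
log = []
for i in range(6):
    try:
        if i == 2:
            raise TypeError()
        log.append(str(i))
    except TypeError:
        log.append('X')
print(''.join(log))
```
01X345

Exception on i=2 caught, loop continues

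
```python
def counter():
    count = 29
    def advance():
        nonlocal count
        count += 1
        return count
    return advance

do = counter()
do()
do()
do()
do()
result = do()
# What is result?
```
34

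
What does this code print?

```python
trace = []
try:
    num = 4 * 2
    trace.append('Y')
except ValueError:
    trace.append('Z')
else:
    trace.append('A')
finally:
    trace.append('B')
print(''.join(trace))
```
YAB

else runs before finally when no exception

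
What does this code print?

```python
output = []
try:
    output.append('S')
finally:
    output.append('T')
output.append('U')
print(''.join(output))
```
STU

try/finally without except, no exception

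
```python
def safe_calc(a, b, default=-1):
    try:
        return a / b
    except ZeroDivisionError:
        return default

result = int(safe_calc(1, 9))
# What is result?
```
0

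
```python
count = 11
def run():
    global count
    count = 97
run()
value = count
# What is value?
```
97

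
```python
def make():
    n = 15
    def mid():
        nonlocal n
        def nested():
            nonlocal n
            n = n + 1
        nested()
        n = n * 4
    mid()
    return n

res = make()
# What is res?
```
64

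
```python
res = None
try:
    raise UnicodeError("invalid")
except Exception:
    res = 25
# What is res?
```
25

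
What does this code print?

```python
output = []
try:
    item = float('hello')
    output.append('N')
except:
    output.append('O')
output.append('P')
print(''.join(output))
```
OP

Exception raised in try, caught by bare except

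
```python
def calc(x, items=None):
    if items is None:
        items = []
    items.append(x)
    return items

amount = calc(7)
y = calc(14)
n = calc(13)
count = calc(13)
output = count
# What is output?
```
[13]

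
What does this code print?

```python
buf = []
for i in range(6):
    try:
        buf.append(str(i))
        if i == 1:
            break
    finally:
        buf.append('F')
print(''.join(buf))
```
0F1F

finally runs even when breaking out of loop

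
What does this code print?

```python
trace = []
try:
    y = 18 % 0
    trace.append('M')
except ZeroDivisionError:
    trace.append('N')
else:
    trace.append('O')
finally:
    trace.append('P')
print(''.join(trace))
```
NP

Exception: except runs, else skipped, finally runs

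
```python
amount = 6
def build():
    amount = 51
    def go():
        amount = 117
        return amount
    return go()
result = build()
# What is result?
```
117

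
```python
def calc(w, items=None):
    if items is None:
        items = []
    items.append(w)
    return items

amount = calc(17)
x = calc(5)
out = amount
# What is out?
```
[17]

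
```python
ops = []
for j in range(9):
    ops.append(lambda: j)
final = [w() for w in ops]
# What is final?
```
[8, 8, 8, 8, 8, 8, 8, 8, 8]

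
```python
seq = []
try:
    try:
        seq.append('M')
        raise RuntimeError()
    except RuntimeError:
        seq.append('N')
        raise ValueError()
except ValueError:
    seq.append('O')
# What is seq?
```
['M', 'N', 'O']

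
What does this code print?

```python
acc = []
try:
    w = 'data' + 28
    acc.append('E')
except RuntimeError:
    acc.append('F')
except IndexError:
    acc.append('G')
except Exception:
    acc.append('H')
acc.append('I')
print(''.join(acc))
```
HI

TypeError not specifically caught, falls to Exception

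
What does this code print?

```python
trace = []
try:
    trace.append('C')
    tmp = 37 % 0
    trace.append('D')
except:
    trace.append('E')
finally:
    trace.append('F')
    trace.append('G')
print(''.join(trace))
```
CEFG

Code before exception runs, then except, then all of finally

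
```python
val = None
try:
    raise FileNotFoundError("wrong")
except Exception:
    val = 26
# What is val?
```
26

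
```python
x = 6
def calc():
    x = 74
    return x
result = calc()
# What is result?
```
74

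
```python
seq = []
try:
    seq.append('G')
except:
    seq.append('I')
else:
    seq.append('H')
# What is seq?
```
['G', 'H']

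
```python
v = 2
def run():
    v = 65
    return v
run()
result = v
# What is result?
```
2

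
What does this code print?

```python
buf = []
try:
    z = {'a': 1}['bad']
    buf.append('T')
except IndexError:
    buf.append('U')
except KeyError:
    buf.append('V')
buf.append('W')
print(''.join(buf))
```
VW

KeyError is caught by its specific handler, not IndexError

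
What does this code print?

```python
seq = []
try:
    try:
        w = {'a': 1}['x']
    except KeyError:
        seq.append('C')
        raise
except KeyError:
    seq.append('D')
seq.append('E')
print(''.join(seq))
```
CDE

raise without argument re-raises current exception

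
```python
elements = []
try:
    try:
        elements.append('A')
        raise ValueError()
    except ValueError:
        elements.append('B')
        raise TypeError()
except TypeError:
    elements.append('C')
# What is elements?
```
['A', 'B', 'C']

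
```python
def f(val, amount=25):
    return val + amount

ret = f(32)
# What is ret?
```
57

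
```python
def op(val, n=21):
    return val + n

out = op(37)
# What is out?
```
58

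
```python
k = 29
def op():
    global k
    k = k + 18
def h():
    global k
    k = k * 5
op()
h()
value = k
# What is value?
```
235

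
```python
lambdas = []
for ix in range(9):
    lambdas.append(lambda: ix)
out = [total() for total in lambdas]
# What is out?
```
[8, 8, 8, 8, 8, 8, 8, 8, 8]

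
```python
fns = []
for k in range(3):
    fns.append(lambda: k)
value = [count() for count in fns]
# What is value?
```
[2, 2, 2]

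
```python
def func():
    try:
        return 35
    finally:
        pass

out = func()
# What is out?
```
35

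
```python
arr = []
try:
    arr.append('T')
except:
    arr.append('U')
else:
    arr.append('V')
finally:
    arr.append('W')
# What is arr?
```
['T', 'V', 'W']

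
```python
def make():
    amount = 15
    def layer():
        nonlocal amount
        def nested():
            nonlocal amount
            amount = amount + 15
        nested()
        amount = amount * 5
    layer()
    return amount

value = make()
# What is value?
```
150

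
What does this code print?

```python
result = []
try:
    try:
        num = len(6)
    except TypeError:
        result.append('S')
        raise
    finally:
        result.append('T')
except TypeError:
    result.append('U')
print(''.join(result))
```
STU

finally runs before re-raised exception propagates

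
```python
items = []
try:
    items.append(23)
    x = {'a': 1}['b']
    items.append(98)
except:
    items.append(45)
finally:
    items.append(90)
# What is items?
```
[23, 45, 90]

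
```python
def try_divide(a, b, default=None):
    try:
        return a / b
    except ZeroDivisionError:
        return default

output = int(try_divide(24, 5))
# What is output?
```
4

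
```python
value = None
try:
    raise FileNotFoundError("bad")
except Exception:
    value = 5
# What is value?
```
5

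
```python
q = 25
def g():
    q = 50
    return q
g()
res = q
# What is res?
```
25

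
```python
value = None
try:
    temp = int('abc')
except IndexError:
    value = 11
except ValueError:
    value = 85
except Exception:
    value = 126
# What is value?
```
85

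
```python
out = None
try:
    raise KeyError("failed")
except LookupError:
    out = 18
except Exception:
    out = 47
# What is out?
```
18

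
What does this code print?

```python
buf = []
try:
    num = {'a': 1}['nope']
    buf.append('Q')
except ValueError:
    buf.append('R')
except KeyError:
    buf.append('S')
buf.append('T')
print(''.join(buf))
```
ST

KeyError is caught by its specific handler, not ValueError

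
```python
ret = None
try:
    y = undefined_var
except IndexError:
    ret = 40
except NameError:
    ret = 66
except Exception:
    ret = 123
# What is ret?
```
66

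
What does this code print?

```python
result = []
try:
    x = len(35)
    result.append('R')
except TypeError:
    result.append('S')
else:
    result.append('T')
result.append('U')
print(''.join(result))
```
SU

else block skipped when exception is caught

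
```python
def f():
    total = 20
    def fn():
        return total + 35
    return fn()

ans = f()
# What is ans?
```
55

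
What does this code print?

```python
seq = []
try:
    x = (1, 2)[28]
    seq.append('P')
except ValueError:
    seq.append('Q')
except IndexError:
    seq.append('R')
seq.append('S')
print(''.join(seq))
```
RS

IndexError is caught by its specific handler, not ValueError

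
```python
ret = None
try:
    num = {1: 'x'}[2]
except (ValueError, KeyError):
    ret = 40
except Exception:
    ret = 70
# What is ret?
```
40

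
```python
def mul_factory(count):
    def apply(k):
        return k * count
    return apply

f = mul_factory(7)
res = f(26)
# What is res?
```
182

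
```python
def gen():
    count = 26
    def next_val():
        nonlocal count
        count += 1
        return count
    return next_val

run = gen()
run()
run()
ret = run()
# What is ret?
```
29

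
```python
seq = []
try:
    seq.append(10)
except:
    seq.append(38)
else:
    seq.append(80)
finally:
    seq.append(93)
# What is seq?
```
[10, 80, 93]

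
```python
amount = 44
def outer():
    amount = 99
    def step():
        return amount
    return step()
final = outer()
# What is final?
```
99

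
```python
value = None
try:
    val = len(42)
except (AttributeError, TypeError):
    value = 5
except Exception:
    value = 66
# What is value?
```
5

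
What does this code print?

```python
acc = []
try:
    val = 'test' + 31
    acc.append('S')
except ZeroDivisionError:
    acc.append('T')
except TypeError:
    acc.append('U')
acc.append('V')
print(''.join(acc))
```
UV

TypeError is caught by its specific handler, not ZeroDivisionError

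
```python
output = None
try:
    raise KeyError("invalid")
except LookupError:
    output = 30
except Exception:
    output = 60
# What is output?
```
30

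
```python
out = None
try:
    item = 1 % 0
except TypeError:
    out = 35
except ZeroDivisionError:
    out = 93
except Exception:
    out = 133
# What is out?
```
93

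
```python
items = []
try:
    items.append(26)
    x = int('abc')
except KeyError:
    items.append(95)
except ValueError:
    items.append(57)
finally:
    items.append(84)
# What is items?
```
[26, 57, 84]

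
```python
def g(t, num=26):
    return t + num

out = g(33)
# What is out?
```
59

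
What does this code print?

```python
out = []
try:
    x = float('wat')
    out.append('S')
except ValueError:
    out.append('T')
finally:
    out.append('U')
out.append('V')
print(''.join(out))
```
TUV

finally always runs, even after exception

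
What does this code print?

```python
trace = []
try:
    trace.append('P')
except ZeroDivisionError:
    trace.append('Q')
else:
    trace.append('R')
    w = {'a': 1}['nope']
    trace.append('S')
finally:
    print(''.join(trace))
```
PR

Try succeeds, else appends 'R', KeyError in else is uncaught, finally prints before exception propagates ('S' never appended)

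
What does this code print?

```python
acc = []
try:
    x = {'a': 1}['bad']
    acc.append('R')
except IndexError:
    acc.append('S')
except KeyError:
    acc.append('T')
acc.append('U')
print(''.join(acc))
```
TU

KeyError is caught by its specific handler, not IndexError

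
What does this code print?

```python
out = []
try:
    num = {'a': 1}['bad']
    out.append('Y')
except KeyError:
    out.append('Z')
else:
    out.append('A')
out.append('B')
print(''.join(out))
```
ZB

else block skipped when exception is caught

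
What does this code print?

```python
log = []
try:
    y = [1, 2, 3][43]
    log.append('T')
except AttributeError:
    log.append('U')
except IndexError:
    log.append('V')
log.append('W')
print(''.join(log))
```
VW

IndexError is caught by its specific handler, not AttributeError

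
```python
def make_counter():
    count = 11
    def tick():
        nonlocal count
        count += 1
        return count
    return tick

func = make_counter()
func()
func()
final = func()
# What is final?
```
14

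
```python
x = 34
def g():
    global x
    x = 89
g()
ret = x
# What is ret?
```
89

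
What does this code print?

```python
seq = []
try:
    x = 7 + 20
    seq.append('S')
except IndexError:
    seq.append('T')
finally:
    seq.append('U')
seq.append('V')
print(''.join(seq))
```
SUV

finally runs after normal execution too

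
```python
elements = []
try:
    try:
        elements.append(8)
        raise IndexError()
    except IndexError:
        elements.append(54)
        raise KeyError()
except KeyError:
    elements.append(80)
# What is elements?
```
[8, 54, 80]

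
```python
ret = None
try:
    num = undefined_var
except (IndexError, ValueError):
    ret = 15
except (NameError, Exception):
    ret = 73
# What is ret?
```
73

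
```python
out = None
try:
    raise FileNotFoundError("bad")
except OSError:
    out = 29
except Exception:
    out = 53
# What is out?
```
29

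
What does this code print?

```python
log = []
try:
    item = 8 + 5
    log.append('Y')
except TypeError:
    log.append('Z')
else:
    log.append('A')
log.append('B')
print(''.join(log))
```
YAB

else block runs when no exception occurs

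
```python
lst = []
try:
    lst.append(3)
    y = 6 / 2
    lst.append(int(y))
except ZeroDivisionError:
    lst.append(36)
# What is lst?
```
[3, 3]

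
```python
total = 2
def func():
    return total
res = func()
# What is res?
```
2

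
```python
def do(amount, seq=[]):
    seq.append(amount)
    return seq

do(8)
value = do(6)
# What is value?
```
[8, 6]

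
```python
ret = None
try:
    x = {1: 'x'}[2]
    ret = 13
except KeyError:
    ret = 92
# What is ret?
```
92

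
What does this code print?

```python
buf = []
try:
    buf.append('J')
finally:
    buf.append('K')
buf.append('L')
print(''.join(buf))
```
JKL

try/finally without except, no exception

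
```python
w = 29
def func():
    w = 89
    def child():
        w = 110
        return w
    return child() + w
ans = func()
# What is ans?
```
199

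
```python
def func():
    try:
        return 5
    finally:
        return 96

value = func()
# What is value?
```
96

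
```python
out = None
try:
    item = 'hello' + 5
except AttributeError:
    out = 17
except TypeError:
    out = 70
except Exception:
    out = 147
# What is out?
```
70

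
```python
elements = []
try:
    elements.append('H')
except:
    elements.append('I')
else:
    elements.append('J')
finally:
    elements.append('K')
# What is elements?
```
['H', 'J', 'K']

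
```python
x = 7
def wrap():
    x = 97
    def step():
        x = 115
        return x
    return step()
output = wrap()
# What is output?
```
115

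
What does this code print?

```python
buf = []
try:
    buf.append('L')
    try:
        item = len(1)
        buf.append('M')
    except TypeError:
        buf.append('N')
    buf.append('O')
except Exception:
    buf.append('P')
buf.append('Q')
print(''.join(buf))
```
LNOQ

Inner exception caught by inner handler, outer continues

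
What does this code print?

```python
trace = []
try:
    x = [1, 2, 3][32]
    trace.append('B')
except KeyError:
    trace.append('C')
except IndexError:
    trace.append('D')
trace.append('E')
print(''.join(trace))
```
DE

IndexError is caught by its specific handler, not KeyError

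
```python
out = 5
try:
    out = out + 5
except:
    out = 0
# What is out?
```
10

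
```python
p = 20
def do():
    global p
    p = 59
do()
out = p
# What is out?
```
59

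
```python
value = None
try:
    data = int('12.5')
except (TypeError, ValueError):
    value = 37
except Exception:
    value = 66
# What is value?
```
37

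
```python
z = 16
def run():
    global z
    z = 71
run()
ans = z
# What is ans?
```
71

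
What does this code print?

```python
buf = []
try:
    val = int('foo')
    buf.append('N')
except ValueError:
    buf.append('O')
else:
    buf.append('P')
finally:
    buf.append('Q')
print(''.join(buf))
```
OQ

Exception: except runs, else skipped, finally runs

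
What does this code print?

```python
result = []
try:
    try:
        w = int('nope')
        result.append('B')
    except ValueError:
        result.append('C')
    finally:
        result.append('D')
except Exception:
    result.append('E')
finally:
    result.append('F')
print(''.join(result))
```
CDF

Both finally blocks run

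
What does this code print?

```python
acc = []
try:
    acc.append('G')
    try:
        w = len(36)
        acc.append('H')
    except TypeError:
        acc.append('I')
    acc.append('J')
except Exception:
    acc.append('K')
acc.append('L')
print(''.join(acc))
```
GIJL

Inner exception caught by inner handler, outer continues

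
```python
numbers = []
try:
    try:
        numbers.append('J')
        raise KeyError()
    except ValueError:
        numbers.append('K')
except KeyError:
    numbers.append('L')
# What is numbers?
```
['J', 'L']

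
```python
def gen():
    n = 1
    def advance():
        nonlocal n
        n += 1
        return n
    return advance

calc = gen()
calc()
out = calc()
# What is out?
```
3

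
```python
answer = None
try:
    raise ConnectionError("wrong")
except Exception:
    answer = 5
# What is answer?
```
5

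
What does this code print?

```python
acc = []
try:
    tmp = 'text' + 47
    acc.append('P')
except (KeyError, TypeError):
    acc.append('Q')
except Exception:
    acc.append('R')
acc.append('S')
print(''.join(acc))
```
QS

TypeError matches tuple containing it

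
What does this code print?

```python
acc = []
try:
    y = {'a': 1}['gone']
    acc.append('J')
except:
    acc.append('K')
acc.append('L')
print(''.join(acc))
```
KL

Exception raised in try, caught by bare except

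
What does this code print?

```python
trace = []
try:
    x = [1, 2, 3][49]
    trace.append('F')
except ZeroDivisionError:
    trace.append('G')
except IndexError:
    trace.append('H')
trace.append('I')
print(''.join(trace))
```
HI

IndexError is caught by its specific handler, not ZeroDivisionError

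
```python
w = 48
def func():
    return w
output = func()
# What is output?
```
48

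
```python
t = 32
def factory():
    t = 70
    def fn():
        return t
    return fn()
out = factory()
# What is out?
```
70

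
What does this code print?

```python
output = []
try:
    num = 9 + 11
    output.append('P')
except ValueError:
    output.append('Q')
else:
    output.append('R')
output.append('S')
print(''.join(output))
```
PRS

else block runs when no exception occurs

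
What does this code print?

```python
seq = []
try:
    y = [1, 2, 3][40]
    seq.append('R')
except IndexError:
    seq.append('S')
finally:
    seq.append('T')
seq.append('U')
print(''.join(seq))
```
STU

finally always runs, even after exception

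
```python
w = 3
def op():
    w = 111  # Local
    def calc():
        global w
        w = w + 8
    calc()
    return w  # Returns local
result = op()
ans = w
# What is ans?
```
11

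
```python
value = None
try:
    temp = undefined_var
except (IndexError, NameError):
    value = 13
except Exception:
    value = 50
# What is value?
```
13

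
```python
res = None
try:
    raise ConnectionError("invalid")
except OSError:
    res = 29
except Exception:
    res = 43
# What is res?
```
29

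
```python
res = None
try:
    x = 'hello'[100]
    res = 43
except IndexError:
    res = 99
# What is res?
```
99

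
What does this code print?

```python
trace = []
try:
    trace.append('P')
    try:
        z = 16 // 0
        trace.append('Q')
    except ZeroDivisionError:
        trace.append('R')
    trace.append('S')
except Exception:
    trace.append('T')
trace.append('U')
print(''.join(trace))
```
PRSU

Inner exception caught by inner handler, outer continues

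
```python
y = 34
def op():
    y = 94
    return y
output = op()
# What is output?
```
94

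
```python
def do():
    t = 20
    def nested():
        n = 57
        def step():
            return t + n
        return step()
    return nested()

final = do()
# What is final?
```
77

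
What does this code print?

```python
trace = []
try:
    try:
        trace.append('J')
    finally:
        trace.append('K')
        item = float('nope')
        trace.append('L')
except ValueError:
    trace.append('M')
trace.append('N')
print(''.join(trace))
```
JKMN

Exception in inner finally caught by outer except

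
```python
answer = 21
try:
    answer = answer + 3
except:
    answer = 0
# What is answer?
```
24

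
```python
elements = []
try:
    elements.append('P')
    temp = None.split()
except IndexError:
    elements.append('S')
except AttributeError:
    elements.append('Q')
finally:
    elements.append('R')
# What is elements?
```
['P', 'Q', 'R']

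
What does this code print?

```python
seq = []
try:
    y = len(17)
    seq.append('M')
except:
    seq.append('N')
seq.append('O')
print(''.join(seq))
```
NO

Exception raised in try, caught by bare except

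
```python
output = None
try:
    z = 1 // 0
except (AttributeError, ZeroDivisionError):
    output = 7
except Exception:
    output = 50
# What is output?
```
7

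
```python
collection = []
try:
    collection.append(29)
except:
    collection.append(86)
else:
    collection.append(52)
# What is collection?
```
[29, 52]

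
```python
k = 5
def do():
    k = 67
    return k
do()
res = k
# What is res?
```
5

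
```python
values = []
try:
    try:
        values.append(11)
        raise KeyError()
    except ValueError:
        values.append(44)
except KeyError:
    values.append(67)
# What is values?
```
[11, 67]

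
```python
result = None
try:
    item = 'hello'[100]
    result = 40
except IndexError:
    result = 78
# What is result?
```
78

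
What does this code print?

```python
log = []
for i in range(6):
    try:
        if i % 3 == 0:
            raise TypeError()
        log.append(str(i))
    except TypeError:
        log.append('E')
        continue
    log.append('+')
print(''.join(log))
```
E1+2+E4+5+

continue in except skips rest of loop body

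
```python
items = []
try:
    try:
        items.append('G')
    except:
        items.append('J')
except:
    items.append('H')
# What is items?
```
['G']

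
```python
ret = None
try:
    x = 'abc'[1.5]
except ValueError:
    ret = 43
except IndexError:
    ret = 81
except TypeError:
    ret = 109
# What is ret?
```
109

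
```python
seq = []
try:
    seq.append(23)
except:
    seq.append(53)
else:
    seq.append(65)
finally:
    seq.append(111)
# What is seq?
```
[23, 65, 111]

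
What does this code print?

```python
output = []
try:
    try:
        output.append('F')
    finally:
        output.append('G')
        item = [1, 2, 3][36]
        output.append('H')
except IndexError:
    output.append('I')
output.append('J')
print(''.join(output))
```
FGIJ

Exception in inner finally caught by outer except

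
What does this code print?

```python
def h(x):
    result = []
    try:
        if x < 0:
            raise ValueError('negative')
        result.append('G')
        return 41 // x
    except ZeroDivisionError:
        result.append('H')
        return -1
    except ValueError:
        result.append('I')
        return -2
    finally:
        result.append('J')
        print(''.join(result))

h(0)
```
GHJ

x=0 causes ZeroDivisionError, caught, finally prints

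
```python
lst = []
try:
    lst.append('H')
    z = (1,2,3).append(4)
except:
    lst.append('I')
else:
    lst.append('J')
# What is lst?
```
['H', 'I']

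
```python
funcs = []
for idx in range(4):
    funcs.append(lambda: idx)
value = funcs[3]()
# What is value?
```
3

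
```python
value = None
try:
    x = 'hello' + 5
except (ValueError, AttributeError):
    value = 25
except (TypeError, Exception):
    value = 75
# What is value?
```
75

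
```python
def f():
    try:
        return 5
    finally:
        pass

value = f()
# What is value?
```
5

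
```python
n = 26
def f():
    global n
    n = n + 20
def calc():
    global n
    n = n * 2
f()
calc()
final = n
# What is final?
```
92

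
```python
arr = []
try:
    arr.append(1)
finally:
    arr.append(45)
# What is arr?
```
[1, 45]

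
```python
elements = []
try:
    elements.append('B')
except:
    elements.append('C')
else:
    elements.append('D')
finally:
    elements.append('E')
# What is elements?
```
['B', 'D', 'E']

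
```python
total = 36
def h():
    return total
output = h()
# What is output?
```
36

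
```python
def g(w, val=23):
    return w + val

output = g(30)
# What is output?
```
53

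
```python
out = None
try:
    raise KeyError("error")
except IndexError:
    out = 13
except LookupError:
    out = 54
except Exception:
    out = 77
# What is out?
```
54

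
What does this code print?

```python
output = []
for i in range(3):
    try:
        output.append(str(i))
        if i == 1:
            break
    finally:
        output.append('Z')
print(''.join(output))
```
0Z1Z

finally runs even when breaking out of loop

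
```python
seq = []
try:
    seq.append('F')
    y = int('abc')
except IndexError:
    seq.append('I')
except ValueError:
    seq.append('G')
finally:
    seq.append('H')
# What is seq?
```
['F', 'G', 'H']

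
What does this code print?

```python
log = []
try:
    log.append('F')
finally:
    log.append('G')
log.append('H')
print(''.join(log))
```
FGH

try/finally without except, no exception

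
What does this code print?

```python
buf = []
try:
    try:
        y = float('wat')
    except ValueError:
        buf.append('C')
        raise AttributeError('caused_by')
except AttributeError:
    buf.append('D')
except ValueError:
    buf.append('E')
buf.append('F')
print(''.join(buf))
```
CDF

AttributeError raised and caught, original ValueError not re-raised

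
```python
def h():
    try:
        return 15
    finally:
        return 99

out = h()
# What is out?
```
99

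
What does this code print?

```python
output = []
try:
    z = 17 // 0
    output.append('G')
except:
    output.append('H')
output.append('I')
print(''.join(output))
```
HI

Exception raised in try, caught by bare except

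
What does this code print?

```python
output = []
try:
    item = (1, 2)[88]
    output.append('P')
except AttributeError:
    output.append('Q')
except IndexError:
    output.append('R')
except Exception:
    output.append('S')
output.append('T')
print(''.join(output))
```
RT

IndexError matches before generic Exception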